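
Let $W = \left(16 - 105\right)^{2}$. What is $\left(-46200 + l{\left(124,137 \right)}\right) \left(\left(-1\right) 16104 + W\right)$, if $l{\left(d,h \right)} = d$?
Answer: $377039908$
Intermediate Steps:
$W = 7921$ ($W = \left(-89\right)^{2} = 7921$)
$\left(-46200 + l{\left(124,137 \right)}\right) \left(\left(-1\right) 16104 + W\right) = \left(-46200 + 124\right) \left(\left(-1\right) 16104 + 7921\right) = - 46076 \left(-16104 + 7921\right) = \left(-46076\right) \left(-8183\right) = 377039908$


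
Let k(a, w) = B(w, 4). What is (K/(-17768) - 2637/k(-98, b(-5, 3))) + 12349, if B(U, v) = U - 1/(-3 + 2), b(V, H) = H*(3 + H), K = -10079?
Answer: 4122260893/337592 ≈ 12211.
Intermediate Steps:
B(U, v) = 1 + U (B(U, v) = U - 1/(-1) = U - 1*(-1) = U + 1 = 1 + U)
k(a, w) = 1 + w
(K/(-17768) - 2637/k(-98, b(-5, 3))) + 12349 = (-10079/(-17768) - 2637/(1 + 3*(3 + 3))) + 12349 = (-10079*(-1/17768) - 2637/(1 + 3*6)) + 12349 = (10079/17768 - 2637/(1 + 18)) + 12349 = (10079/17768 - 2637/19) + 12349 = -46662715/337592 + 12349 = 4122260893/337592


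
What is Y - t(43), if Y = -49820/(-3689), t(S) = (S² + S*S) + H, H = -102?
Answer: -13215824/3689 ≈ -3582.5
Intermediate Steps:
t(S) = -102 + 2*S² (t(S) = (S² + S*S) - 102 = (S² + S²) - 102 = 2*S² - 102 = -102 + 2*S²)
Y = 49820/3689 (Y = -49820*(-1/3689) = 49820/3689 ≈ 13.505)
Y - t(43) = 49820/3689 - (-102 + 2*43²) = 49820/3689 - (-102 + 2*1849) = 49820/3689 - (-102 + 3698) = 49820/3689 - 1*3596 = 49820/3689 - 3596 = -13215824/3689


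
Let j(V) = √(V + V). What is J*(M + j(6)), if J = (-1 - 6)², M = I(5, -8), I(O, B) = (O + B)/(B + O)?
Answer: 49 + 98*√3 ≈ 218.74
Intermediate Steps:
j(V) = √2*√V (j(V) = √(2*V) = √2*√V)
I(O, B) = 1 (I(O, B) = (B + O)/(B + O) = 1)
M = 1
J = 49 (J = (-7)² = 49)
J*(M + j(6)) = 49*(1 + √2*√6) = 49*(1 + 2*√3) = 49 + 98*√3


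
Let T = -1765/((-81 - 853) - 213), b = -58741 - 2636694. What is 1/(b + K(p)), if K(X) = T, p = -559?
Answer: -1147/3091662180 ≈ -3.7100e-7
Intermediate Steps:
b = -2695435
T = 1765/1147 (T = -1765/(-934 - 213) = -1765/(-1147) = -1765*(-1/1147) = 1765/1147 ≈ 1.5388)
K(X) = 1765/1147
1/(b + K(p)) = 1/(-2695435 + 1765/1147) = 1/(-3091662180/1147) = -1147/3091662180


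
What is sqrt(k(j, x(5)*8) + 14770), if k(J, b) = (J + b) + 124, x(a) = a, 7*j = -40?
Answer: sqrt(731486)/7 ≈ 122.18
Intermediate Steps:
j = -40/7 (j = (1/7)*(-40) = -40/7 ≈ -5.7143)
k(J, b) = 124 + J + b
sqrt(k(j, x(5)*8) + 14770) = sqrt((124 - 40/7 + 5*8) + 14770) = sqrt((124 - 40/7 + 40) + 14770) = sqrt(1108/7 + 14770) = sqrt(104498/7) = sqrt(731486)/7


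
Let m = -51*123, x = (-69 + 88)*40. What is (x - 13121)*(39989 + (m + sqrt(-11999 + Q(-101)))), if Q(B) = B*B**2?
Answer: -416763476 - 123610*I*sqrt(10423) ≈ -4.1676e+8 - 1.262e+7*I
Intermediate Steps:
x = 760 (x = 19*40 = 760)
m = -6273
Q(B) = B**3
(x - 13121)*(39989 + (m + sqrt(-11999 + Q(-101)))) = (760 - 13121)*(39989 + (-6273 + sqrt(-11999 + (-101)**3))) = -12361*(39989 + (-6273 + sqrt(-11999 - 1030301))) = -12361*(39989 + (-6273 + sqrt(-1042300))) = -12361*(39989 + (-6273 + 10*I*sqrt(10423))) = -12361*(33716 + 10*I*sqrt(10423)) = -416763476 - 123610*I*sqrt(10423)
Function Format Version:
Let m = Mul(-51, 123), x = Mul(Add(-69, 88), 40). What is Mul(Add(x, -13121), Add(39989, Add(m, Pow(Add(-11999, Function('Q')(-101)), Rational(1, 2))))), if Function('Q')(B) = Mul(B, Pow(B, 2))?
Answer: Add(-416763476, Mul(-123610, I, Pow(10423, Rational(1, 2)))) ≈ Add(-4.1676e+8, Mul(-1.2620e+7, I))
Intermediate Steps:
x = 760 (x = Mul(19, 40) = 760)
m = -6273
Function('Q')(B) = Pow(B, 3)
Mul(Add(x, -13121), Add(39989, Add(m, Pow(Add(-11999, Function('Q')(-101)), Rational(1, 2))))) = Mul(Add(760, -13121), Add(39989, Add(-6273, Pow(Add(-11999, Pow(-101, 3)), Rational(1, 2))))) = Mul(-12361, Add(39989, Add(-6273, Pow(Add(-11999, -1030301), Rational(1, 2))))) = Mul(-12361, Add(39989, Add(-6273, Pow(-1042300, Rational(1, 2))))) = Mul(-12361, Add(39989, Add(-6273, Mul(10, I, Pow(10423, Rational(1, 2)))))) = Mul(-12361, Add(33716, Mul(10, I, Pow(10423, Rational(1, 2))))) = Add(-416763476, Mul(-123610, I, Pow(10423, Rational(1, 2))))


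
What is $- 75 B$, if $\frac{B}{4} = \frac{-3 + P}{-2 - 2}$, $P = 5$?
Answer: $150$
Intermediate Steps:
$B = -2$ ($B = 4 \frac{-3 + 5}{-2 - 2} = 4 \frac{2}{-4} = 4 \cdot 2 \left(- \frac{1}{4}\right) = 4 \left(- \frac{1}{2}\right) = -2$)
$- 75 B = \left(-75\right) \left(-2\right) = 150$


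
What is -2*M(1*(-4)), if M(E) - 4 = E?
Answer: 0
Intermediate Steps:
M(E) = 4 + E
-2*M(1*(-4)) = -2*(4 + 1*(-4)) = -2*(4 - 4) = -2*0 = 0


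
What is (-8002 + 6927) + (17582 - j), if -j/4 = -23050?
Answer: -75693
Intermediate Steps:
j = 92200 (j = -4*(-23050) = 92200)
(-8002 + 6927) + (17582 - j) = (-8002 + 6927) + (17582 - 1*92200) = -1075 + (17582 - 92200) = -1075 - 74618 = -75693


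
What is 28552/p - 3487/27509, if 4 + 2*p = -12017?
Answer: -1612791163/330685689 ≈ -4.8771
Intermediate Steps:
p = -12021/2 (p = -2 + (½)*(-12017) = -2 - 12017/2 = -12021/2 ≈ -6010.5)
28552/p - 3487/27509 = 28552/(-12021/2) - 3487/27509 = 28552*(-2/12021) - 3487*1/27509 = -57104/12021 - 3487/27509 = -1612791163/330685689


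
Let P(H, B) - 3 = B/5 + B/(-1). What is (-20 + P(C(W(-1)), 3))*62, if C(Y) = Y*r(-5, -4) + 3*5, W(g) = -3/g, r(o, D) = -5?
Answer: -6014/5 ≈ -1202.8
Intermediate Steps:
C(Y) = 15 - 5*Y (C(Y) = Y*(-5) + 3*5 = -5*Y + 15 = 15 - 5*Y)
P(H, B) = 3 - 4*B/5 (P(H, B) = 3 + (B/5 + B/(-1)) = 3 + (B*(1/5) + B*(-1)) = 3 + (B/5 - B) = 3 - 4*B/5)
(-20 + P(C(W(-1)), 3))*62 = (-20 + (3 - 4/5*3))*62 = (-20 + (3 - 12/5))*62 = (-20 + 3/5)*62 = -97/5*62 = -6014/5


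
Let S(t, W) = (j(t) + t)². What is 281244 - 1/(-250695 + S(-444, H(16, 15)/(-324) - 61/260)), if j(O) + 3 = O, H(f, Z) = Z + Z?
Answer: 152767803383/543186 ≈ 2.8124e+5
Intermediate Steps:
H(f, Z) = 2*Z
j(O) = -3 + O
S(t, W) = (-3 + 2*t)² (S(t, W) = ((-3 + t) + t)² = (-3 + 2*t)²)
281244 - 1/(-250695 + S(-444, H(16, 15)/(-324) - 61/260)) = 281244 - 1/(-250695 + (-3 + 2*(-444))²) = 281244 - 1/(-250695 + (-3 - 888)²) = 281244 - 1/(-250695 + (-891)²) = 281244 - 1/(-250695 + 793881) = 281244 - 1/543186 = 152767803383/543186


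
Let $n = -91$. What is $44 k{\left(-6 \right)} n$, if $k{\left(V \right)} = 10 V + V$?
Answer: $264264$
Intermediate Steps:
$k{\left(V \right)} = 11 V$
$44 k{\left(-6 \right)} n = 44 \cdot 11 \left(-6\right) \left(-91\right) = 44 \left(-66\right) \left(-91\right) = \left(-2904\right) \left(-91\right) = 264264$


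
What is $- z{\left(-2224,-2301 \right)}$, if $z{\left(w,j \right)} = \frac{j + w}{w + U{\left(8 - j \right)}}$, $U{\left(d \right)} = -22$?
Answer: $- \frac{4525}{2246} \approx -2.0147$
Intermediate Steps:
$z{\left(w,j \right)} = \frac{j + w}{-22 + w}$ ($z{\left(w,j \right)} = \frac{j + w}{w - 22} = \frac{j + w}{-22 + w}$)
$- z{\left(-2224,-2301 \right)} = - \frac{-2301 - 2224}{-22 - 2224} = - \frac{-4525}{-2246} = - \frac{\left(-1\right) \left(-4525\right)}{2246} = \left(-1\right) \frac{4525}{2246} = - \frac{4525}{2246}$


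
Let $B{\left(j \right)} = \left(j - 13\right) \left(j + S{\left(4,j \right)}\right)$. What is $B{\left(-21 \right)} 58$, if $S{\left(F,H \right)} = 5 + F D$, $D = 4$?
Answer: $0$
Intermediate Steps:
$S{\left(F,H \right)} = 5 + 4 F$ ($S{\left(F,H \right)} = 5 + F 4 = 5 + 4 F$)
$B{\left(j \right)} = \left(-13 + j\right) \left(21 + j\right)$ ($B{\left(j \right)} = \left(j - 13\right) \left(j + \left(5 + 4 \cdot 4\right)\right) = \left(-13 + j\right) \left(j + \left(5 + 16\right)\right) = \left(-13 + j\right) \left(j + 21\right) = \left(-13 + j\right) \left(21 + j\right)$)
$B{\left(-21 \right)} 58 = \left(-273 + \left(-21\right)^{2} + 8 \left(-21\right)\right) 58 = \left(-273 + 441 - 168\right) 58 = 0 \cdot 58 = 0$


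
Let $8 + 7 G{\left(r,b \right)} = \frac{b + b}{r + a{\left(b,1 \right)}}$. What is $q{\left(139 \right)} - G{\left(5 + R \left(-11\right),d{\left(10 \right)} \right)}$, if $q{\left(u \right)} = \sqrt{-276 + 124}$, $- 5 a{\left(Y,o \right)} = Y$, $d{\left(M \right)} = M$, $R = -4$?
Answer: $\frac{356}{329} + 2 i \sqrt{38} \approx 1.0821 + 12.329 i$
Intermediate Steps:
$a{\left(Y,o \right)} = - \frac{Y}{5}$
$G{\left(r,b \right)} = - \frac{8}{7} + \frac{2 b}{7 \left(r - \frac{b}{5}\right)}$ ($G{\left(r,b \right)} = - \frac{8}{7} + \frac{\left(b + b\right) \frac{1}{r - \frac{b}{5}}}{7} = - \frac{8}{7} + \frac{2 b \frac{1}{r - \frac{b}{5}}}{7} = - \frac{8}{7} + \frac{2 b}{7 \left(r - \frac{b}{5}\right)}$)
$q{\left(u \right)} = 2 i \sqrt{38}$ ($q{\left(u \right)} = \sqrt{-152} = 2 i \sqrt{38}$)
$q{\left(139 \right)} - G{\left(5 + R \left(-11\right),d{\left(10 \right)} \right)} = 2 i \sqrt{38} - \frac{2 \left(\left(-9\right) 10 + 20 \left(5 - -44\right)\right)}{7 \left(10 - 5 \left(5 - -44\right)\right)} = 2 i \sqrt{38} - \frac{2 \left(-90 + 20 \left(5 + 44\right)\right)}{7 \left(10 - 5 \left(5 + 44\right)\right)} = 2 i \sqrt{38} - \frac{2 \left(-90 + 20 \cdot 49\right)}{7 \left(10 - 245\right)} = 2 i \sqrt{38} - \frac{2 \left(-90 + 980\right)}{7 \left(10 - 245\right)} = 2 i \sqrt{38} - \frac{2}{7} \frac{1}{-235} \cdot 890 = 2 i \sqrt{38} - \frac{2}{7} \left(- \frac{1}{235}\right) 890 = 2 i \sqrt{38} - - \frac{356}{329} = 2 i \sqrt{38} + \frac{356}{329} = \frac{356}{329} + 2 i \sqrt{38}$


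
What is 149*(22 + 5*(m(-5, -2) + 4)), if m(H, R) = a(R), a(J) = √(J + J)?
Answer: 6258 + 1490*I ≈ 6258.0 + 1490.0*I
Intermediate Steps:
a(J) = √2*√J (a(J) = √(2*J) = √2*√J)
m(H, R) = √2*√R
149*(22 + 5*(m(-5, -2) + 4)) = 149*(22 + 5*(√2*√(-2) + 4)) = 149*(22 + 5*(√2*(I*√2) + 4)) = 149*(22 + 5*(2*I + 4)) = 149*(22 + 5*(4 + 2*I)) = 149*(22 + (20 + 10*I)) = 149*(42 + 10*I) = 6258 + 1490*I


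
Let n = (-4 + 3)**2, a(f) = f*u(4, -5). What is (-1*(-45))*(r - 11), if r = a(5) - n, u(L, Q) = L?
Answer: 360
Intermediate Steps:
a(f) = 4*f (a(f) = f*4 = 4*f)
n = 1 (n = (-1)**2 = 1)
r = 19 (r = 4*5 - 1*1 = 20 - 1 = 19)
(-1*(-45))*(r - 11) = (-1*(-45))*(19 - 11) = 45*8 = 360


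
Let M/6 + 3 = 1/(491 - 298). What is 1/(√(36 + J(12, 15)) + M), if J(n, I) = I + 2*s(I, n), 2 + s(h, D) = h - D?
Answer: -669324/10052827 - 37249*√53/10052827 ≈ -0.093556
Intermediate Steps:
s(h, D) = -2 + h - D (s(h, D) = -2 + (h - D) = -2 + h - D)
J(n, I) = -4 - 2*n + 3*I (J(n, I) = I + 2*(-2 + I - n) = I + (-4 - 2*n + 2*I) = -4 - 2*n + 3*I)
M = -3468/193 (M = -18 + 6/(491 - 298) = -18 + 6/193 = -3468/193 ≈ -17.969)
1/(√(36 + J(12, 15)) + M) = 1/(√(36 + (-4 - 2*12 + 3*15)) - 3468/193) = 1/(√(36 + (-4 - 24 + 45)) - 3468/193) = 1/(√(36 + 17) - 3468/193) = 1/(√53 - 3468/193) = 1/(-3468/193 + √53)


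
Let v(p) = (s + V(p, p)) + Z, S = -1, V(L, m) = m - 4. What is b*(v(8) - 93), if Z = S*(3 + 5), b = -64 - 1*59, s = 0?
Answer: 11931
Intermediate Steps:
V(L, m) = -4 + m
b = -123 (b = -64 - 59 = -123)
Z = -8 (Z = -(3 + 5) = -1*8 = -8)
v(p) = -12 + p (v(p) = (0 + (-4 + p)) - 8 = (-4 + p) - 8 = -12 + p)
b*(v(8) - 93) = -123*((-12 + 8) - 93) = -123*(-4 - 93) = -123*(-97) = 11931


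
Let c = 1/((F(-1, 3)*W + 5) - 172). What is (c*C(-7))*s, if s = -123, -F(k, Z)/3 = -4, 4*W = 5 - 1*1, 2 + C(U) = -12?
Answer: -1722/155 ≈ -11.110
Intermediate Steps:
C(U) = -14 (C(U) = -2 - 12 = -14)
W = 1 (W = (5 - 1*1)/4 = (5 - 1)/4 = (1/4)*4 = 1)
F(k, Z) = 12 (F(k, Z) = -3*(-4) = 12)
c = -1/155 (c = 1/((12*1 + 5) - 172) = 1/((12 + 5) - 172) = 1/(17 - 172) = 1/(-155) = -1/155 ≈ -0.0064516)
(c*C(-7))*s = -1/155*(-14)*(-123) = (14/155)*(-123) = -1722/155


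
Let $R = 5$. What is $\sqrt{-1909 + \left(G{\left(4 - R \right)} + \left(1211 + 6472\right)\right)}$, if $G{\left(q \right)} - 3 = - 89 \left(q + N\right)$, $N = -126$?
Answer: $2 \sqrt{4270} \approx 130.69$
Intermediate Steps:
$G{\left(q \right)} = 11217 - 89 q$ ($G{\left(q \right)} = 3 - 89 \left(q - 126\right) = 3 - 89 \left(-126 + q\right) = 3 - \left(-11214 + 89 q\right) = 11217 - 89 q$)
$\sqrt{-1909 + \left(G{\left(4 - R \right)} + \left(1211 + 6472\right)\right)} = \sqrt{-1909 + \left(\left(11217 - 89 \left(4 - 5\right)\right) + \left(1211 + 6472\right)\right)} = \sqrt{-1909 + \left(\left(11217 - 89 \left(4 - 5\right)\right) + 7683\right)} = \sqrt{-1909 + \left(\left(11217 - -89\right) + 7683\right)} = \sqrt{-1909 + \left(\left(11217 + 89\right) + 7683\right)} = \sqrt{-1909 + \left(11306 + 7683\right)} = \sqrt{-1909 + 18989} = \sqrt{17080} = 2 \sqrt{4270}$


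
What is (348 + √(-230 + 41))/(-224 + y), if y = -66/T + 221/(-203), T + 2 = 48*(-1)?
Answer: -294350/189271 - 5075*I*√21/378542 ≈ -1.5552 - 0.061437*I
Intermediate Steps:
T = -50 (T = -2 + 48*(-1) = -2 - 48 = -50)
y = 1174/5075 (y = -66/(-50) + 221/(-203) = -66*(-1/50) + 221*(-1/203) = 33/25 - 221/203 = 1174/5075 ≈ 0.23133)
(348 + √(-230 + 41))/(-224 + y) = (348 + √(-230 + 41))/(-224 + 1174/5075) = (348 + √(-189))/(-1135626/5075) = (348 + 3*I*√21)*(-5075/1135626) = -294350/189271 - 5075*I*√21/378542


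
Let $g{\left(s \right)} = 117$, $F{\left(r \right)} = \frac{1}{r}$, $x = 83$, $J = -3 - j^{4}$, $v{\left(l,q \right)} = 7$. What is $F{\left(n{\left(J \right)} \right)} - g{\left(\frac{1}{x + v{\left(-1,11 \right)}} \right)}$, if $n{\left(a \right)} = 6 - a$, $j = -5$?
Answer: $- \frac{74177}{634} \approx -117.0$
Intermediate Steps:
$J = -628$ ($J = -3 - \left(-5\right)^{4} = -3 - 625 = -628$)
$F{\left(n{\left(J \right)} \right)} - g{\left(\frac{1}{x + v{\left(-1,11 \right)}} \right)} = \frac{1}{6 - -628} - 117 = \frac{1}{6 + 628} - 117 = \frac{1}{634} - 117 = - \frac{74177}{634}$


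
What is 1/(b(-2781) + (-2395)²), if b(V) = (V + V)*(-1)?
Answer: 1/5741587 ≈ 1.7417e-7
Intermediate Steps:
b(V) = -2*V (b(V) = (2*V)*(-1) = -2*V)
1/(b(-2781) + (-2395)²) = 1/(-2*(-2781) + (-2395)²) = 1/(5562 + 5736025) = 1/5741587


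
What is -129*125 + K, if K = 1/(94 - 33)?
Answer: -983624/61 ≈ -16125.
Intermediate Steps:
K = 1/61 ≈ 0.016393
-129*125 + K = -129*125 + 1/61 = -16125 + 1/61 = -983624/61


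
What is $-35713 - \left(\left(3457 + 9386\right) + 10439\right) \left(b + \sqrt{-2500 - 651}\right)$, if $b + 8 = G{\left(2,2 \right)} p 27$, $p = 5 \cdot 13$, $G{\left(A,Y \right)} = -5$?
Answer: $204450093 - 23282 i \sqrt{3151} \approx 2.0445 \cdot 10^{8} - 1.3069 \cdot 10^{6} i$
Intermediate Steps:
$p = 65$
$b = -8783$ ($b = -8 + \left(-5\right) 65 \cdot 27 = -8 - 8775 = -8783$)
$-35713 - \left(\left(3457 + 9386\right) + 10439\right) \left(b + \sqrt{-2500 - 651}\right) = -35713 - \left(\left(3457 + 9386\right) + 10439\right) \left(-8783 + \sqrt{-2500 - 651}\right) = -35713 - \left(12843 + 10439\right) \left(-8783 + \sqrt{-3151}\right) = -35713 - 23282 \left(-8783 + i \sqrt{3151}\right) = -35713 - \left(-204485806 + 23282 i \sqrt{3151}\right) = -35713 + \left(204485806 - 23282 i \sqrt{3151}\right) = 204450093 - 23282 i \sqrt{3151}$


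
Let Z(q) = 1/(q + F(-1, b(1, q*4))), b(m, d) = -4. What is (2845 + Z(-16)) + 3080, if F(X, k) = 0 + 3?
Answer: 77024/13 ≈ 5924.9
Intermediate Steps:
F(X, k) = 3
Z(q) = 1/(3 + q) (Z(q) = 1/(q + 3) = 1/(3 + q))
(2845 + Z(-16)) + 3080 = (2845 + 1/(3 - 16)) + 3080 = (2845 + 1/(-13)) + 3080 = (2845 - 1/13) + 3080 = 36984/13 + 3080 = 77024/13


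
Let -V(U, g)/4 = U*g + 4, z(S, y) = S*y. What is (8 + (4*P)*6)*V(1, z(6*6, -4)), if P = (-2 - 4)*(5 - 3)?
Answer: -156800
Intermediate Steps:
P = -12 (P = -6*2 = -12)
V(U, g) = -16 - 4*U*g (V(U, g) = -4*(U*g + 4) = -4*(4 + U*g) = -16 - 4*U*g)
(8 + (4*P)*6)*V(1, z(6*6, -4)) = (8 + (4*(-12))*6)*(-16 - 4*1*(6*6)*(-4)) = (8 - 48*6)*(-16 - 4*1*36*(-4)) = (8 - 288)*(-16 - 4*1*(-144)) = -280*(-16 + 576) = -280*560 = -156800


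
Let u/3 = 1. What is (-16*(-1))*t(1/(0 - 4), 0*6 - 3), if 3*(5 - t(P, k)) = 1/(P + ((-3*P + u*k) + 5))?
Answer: 1712/21 ≈ 81.524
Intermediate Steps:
u = 3 (u = 3*1 = 3)
t(P, k) = 5 - 1/(3*(5 - 2*P + 3*k)) (t(P, k) = 5 - 1/(3*(P + ((-3*P + 3*k) + 5))) = 5 - 1/(3*(P + (5 - 3*P + 3*k))) = 5 - 1/(3*(5 - 2*P + 3*k)))
(-16*(-1))*t(1/(0 - 4), 0*6 - 3) = (-16*(-1))*((74 - 30/(0 - 4) + 45*(0*6 - 3))/(3*(5 - 2/(0 - 4) + 3*(0*6 - 3)))) = 16*((74 - 30/(-4) + 45*(0 - 3))/(3*(5 - 2/(-4) + 3*(0 - 3)))) = 16*((74 - 30*(-¼) + 45*(-3))/(3*(5 - 2*(-¼) + 3*(-3)))) = 16*((74 + 15/2 - 135)/(3*(5 + ½ - 9))) = 16*((⅓)*(-107/2)/(-7/2)) = 16*((⅓)*(-2/7)*(-107/2)) = 16*(107/21) = 1712/21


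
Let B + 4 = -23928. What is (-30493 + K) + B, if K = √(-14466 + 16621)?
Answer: -54425 + √2155 ≈ -54379.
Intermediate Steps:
B = -23932 (B = -4 - 23928 = -23932)
K = √2155 ≈ 46.422
(-30493 + K) + B = (-30493 + √2155) - 23932 = -54425 + √2155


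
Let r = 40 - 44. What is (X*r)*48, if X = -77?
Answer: 14784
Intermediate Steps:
r = -4
(X*r)*48 = -77*(-4)*48 = 308*48 = 14784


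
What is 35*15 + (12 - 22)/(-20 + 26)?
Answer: 1570/3 ≈ 523.33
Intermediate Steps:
35*15 + (12 - 22)/(-20 + 26) = 525 - 10/6 = 525 - 10*⅙ = 525 - 5/3 = 1570/3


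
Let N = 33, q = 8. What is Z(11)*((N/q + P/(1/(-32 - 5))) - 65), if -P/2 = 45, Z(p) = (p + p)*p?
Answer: 3164513/4 ≈ 7.9113e+5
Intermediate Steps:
Z(p) = 2*p² (Z(p) = (2*p)*p = 2*p²)
P = -90 (P = -2*45 = -90)
Z(11)*((N/q + P/(1/(-32 - 5))) - 65) = (2*11²)*((33/8 - 90/(1/(-32 - 5))) - 65) = (2*121)*((33*(⅛) - 90/(1/(-37))) - 65) = 242*((33/8 - 90/(-1/37)) - 65) = 242*((33/8 - 90*(-37)) - 65) = 242*((33/8 + 3330) - 65) = 242*(26673/8 - 65) = 242*(26153/8) = 3164513/4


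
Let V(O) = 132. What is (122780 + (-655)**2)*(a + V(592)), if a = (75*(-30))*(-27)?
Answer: 33594992010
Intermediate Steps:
a = 60750 (a = -2250*(-27) = 60750)
(122780 + (-655)**2)*(a + V(592)) = (122780 + (-655)**2)*(60750 + 132) = (122780 + 429025)*60882 = 551805*60882 = 33594992010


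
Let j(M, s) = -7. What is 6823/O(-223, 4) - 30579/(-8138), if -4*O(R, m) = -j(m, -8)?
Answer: -221888243/56966 ≈ -3895.1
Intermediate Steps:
O(R, m) = -7/4 (O(R, m) = -(-1)*(-7)/4 = -¼*7 = -7/4)
6823/O(-223, 4) - 30579/(-8138) = 6823/(-7/4) - 30579/(-8138) = 6823*(-4/7) - 30579*(-1/8138) = -27292/7 + 30579/8138 = -221888243/56966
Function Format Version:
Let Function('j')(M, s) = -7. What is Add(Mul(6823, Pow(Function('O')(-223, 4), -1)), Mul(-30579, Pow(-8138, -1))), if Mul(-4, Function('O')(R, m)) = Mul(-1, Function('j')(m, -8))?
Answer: Rational(-221888243, 56966) ≈ -3895.1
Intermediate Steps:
Function('O')(R, m) = Rational(-7, 4) (Function('O')(R, m) = Mul(Rational(-1, 4), Mul(-1, -7)) = Mul(Rational(-1, 4), 7) = Rational(-7, 4))
Add(Mul(6823, Pow(Function('O')(-223, 4), -1)), Mul(-30579, Pow(-8138, -1))) = Add(Mul(6823, Pow(Rational(-7, 4), -1)), Mul(-30579, Pow(-8138, -1))) = Add(Mul(6823, Rational(-4, 7)), Mul(-30579, Rational(-1, 8138))) = Add(Rational(-27292, 7), Rational(30579, 8138)) = Rational(-221888243, 56966)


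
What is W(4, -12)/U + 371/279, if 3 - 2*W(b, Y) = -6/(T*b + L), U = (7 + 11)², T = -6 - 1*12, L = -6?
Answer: 174217/130572 ≈ 1.3343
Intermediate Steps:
T = -18 (T = -6 - 12 = -18)
U = 324 (U = 18² = 324)
W(b, Y) = 3/2 + 3/(-6 - 18*b) (W(b, Y) = 3/2 - (-3)/(-18*b - 6) = 3/2 - (-3)/(-6 - 18*b) = 3/2 + 3/(-6 - 18*b))
W(4, -12)/U + 371/279 = ((2 + 9*4)/(2*(1 + 3*4)))/324 + 371/279 = ((2 + 36)/(2*(1 + 12)))*(1/324) + 371*(1/279) = ((½)*38/13)*(1/324) + 371/279 = ((½)*(1/13)*38)*(1/324) + 371/279 = (19/13)*(1/324) + 371/279 = 19/4212 + 371/279 = 174217/130572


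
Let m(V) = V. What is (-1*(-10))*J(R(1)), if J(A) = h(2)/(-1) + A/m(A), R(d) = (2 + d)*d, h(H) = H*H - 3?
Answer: 0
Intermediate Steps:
h(H) = -3 + H² (h(H) = H² - 3 = -3 + H²)
R(d) = d*(2 + d)
J(A) = 0 (J(A) = (-3 + 2²)/(-1) + A/A = (-3 + 4)*(-1) + 1 = 1*(-1) + 1 = -1 + 1 = 0)
(-1*(-10))*J(R(1)) = -1*(-10)*0 = 10*0 = 0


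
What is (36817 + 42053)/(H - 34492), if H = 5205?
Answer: -78870/29287 ≈ -2.6930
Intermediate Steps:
(36817 + 42053)/(H - 34492) = (36817 + 42053)/(5205 - 34492) = 78870/(-29287) = 78870*(-1/29287) = -78870/29287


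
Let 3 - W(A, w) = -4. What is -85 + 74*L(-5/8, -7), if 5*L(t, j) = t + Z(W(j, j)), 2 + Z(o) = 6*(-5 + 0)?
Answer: -11357/20 ≈ -567.85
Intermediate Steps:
W(A, w) = 7 (W(A, w) = 3 - 1*(-4) = 3 + 4 = 7)
Z(o) = -32 (Z(o) = -2 + 6*(-5 + 0) = -2 + 6*(-5) = -2 - 30 = -32)
L(t, j) = -32/5 + t/5 (L(t, j) = (t - 32)/5 = (-32 + t)/5 = -32/5 + t/5)
-85 + 74*L(-5/8, -7) = -85 + 74*(-32/5 + (-5/8)/5) = -85 + 74*(-32/5 + (-5*⅛)/5) = -85 + 74*(-32/5 + (⅕)*(-5/8)) = -85 + 74*(-32/5 - ⅛) = -85 + 74*(-261/40) = -85 - 9657/20 = -11357/20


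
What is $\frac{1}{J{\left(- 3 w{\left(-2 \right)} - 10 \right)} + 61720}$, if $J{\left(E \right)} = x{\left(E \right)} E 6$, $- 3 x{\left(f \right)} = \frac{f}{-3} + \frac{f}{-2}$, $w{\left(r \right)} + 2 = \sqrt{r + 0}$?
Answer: $- \frac{3 i}{- 185150 i + 120 \sqrt{2}} \approx 1.6203 \cdot 10^{-5} - 1.4851 \cdot 10^{-8} i$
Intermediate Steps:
$w{\left(r \right)} = -2 + \sqrt{r}$ ($w{\left(r \right)} = -2 + \sqrt{r + 0} = -2 + \sqrt{r}$)
$x{\left(f \right)} = \frac{5 f}{18}$ ($x{\left(f \right)} = - \frac{\frac{f}{-3} + \frac{f}{-2}}{3} = - \frac{f \left(- \frac{1}{3}\right) + f \left(- \frac{1}{2}\right)}{3} = - \frac{- \frac{f}{3} - \frac{f}{2}}{3} = - \frac{\left(- \frac{5}{6}\right) f}{3} = \frac{5 f}{18}$)
$J{\left(E \right)} = \frac{5 E^{2}}{3}$ ($J{\left(E \right)} = \frac{5 E}{18} E 6 = \frac{5 E^{2}}{18} \cdot 6 = \frac{5 E^{2}}{3}$)
$\frac{1}{J{\left(- 3 w{\left(-2 \right)} - 10 \right)} + 61720} = \frac{1}{\frac{5 \left(- 3 \left(-2 + \sqrt{-2}\right) - 10\right)^{2}}{3} + 61720} = \frac{1}{\frac{5 \left(- 3 \left(-2 + i \sqrt{2}\right) - 10\right)^{2}}{3} + 61720} = \frac{1}{\frac{5 \left(\left(6 - 3 i \sqrt{2}\right) - 10\right)^{2}}{3} + 61720} = \frac{1}{\frac{5 \left(-4 - 3 i \sqrt{2}\right)^{2}}{3} + 61720} = \frac{1}{61720 + \frac{5 \left(-4 - 3 i \sqrt{2}\right)^{2}}{3}}$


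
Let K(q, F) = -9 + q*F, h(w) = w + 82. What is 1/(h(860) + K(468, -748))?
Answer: -1/349131 ≈ -2.8643e-6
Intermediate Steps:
h(w) = 82 + w
K(q, F) = -9 + F*q
1/(h(860) + K(468, -748)) = 1/((82 + 860) + (-9 - 748*468)) = 1/(942 + (-9 - 350064)) = 1/(942 - 350073) = 1/(-349131) = -1/349131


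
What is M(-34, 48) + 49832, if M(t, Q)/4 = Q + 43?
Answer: 50196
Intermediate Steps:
M(t, Q) = 172 + 4*Q (M(t, Q) = 4*(Q + 43) = 4*(43 + Q) = 172 + 4*Q)
M(-34, 48) + 49832 = (172 + 4*48) + 49832 = (172 + 192) + 49832 = 364 + 49832 = 50196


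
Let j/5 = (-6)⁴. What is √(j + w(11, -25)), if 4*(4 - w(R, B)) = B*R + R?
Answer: 5*√262 ≈ 80.932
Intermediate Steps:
w(R, B) = 4 - R/4 - B*R/4 (w(R, B) = 4 - (B*R + R)/4 = 4 - (R + B*R)/4 = 4 + (-R/4 - B*R/4) = 4 - R/4 - B*R/4)
j = 6480 (j = 5*(-6)⁴ = 5*1296 = 6480)
√(j + w(11, -25)) = √(6480 + (4 - ¼*11 - ¼*(-25)*11)) = √(6480 + (4 - 11/4 + 275/4)) = √(6480 + 70) = √6550 = 5*√262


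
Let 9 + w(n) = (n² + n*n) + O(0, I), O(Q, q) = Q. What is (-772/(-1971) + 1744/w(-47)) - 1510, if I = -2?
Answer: -13115268718/8690139 ≈ -1509.2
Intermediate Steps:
w(n) = -9 + 2*n² (w(n) = -9 + ((n² + n*n) + 0) = -9 + ((n² + n²) + 0) = -9 + (2*n² + 0) = -9 + 2*n²)
(-772/(-1971) + 1744/w(-47)) - 1510 = (-772/(-1971) + 1744/(-9 + 2*(-47)²)) - 1510 = (-772*(-1/1971) + 1744/(-9 + 2*2209)) - 1510 = (772/1971 + 1744/(-9 + 4418)) - 1510 = (772/1971 + 1744/4409) - 1510 = 6841172/8690139 - 1510 = -13115268718/8690139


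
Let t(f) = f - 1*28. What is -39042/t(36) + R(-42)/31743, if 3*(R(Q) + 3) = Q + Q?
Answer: -619655227/126972 ≈ -4880.3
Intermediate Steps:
R(Q) = -3 + 2*Q/3 (R(Q) = -3 + (Q + Q)/3 = -3 + (2*Q)/3 = -3 + 2*Q/3)
t(f) = -28 + f (t(f) = f - 28 = -28 + f)
-39042/t(36) + R(-42)/31743 = -39042/(-28 + 36) + (-3 + (⅔)*(-42))/31743 = -39042/8 + (-3 - 28)*(1/31743) = -39042*⅛ - 31*1/31743 = -19521/4 - 31/31743 = -619655227/126972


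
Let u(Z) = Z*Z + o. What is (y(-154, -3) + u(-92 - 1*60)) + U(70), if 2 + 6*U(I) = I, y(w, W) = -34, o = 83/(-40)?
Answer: 2769511/120 ≈ 23079.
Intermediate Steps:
o = -83/40 (o = 83*(-1/40) = -83/40 ≈ -2.0750)
U(I) = -⅓ + I/6
u(Z) = -83/40 + Z² (u(Z) = Z*Z - 83/40 = Z² - 83/40 = -83/40 + Z²)
(y(-154, -3) + u(-92 - 1*60)) + U(70) = (-34 + (-83/40 + (-92 - 1*60)²)) + (-⅓ + (⅙)*70) = (-34 + (-83/40 + (-92 - 60)²)) + (-⅓ + 35/3) = (-34 + (-83/40 + (-152)²)) + 34/3 = (-34 + (-83/40 + 23104)) + 34/3 = (-34 + 924077/40) + 34/3 = 922717/40 + 34/3 = 2769511/120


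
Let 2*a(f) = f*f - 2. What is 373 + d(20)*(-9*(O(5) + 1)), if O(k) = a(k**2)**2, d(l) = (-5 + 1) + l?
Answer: -13972415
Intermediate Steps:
d(l) = -4 + l
a(f) = -1 + f**2/2 (a(f) = (f*f - 2)/2 = (f**2 - 2)/2 = (-2 + f**2)/2 = -1 + f**2/2)
O(k) = (-1 + k**4/2)**2 (O(k) = (-1 + (k**2)**2/2)**2 = (-1 + k**4/2)**2)
373 + d(20)*(-9*(O(5) + 1)) = 373 + (-4 + 20)*(-9*((-2 + 5**4)**2/4 + 1)) = 373 + 16*(-9*((-2 + 625)**2/4 + 1)) = 373 + 16*(-9*((1/4)*623**2 + 1)) = 373 + 16*(-9*((1/4)*388129 + 1)) = 373 + 16*(-9*(388129/4 + 1)) = 373 + 16*(-9*388133/4) = 373 + 16*(-3493197/4) = 373 - 13972788 = -13972415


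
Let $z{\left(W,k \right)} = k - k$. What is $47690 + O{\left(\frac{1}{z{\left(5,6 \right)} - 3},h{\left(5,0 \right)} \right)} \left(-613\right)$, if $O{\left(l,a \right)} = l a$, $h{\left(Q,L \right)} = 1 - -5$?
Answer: $48916$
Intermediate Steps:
$z{\left(W,k \right)} = 0$
$h{\left(Q,L \right)} = 6$ ($h{\left(Q,L \right)} = 1 + 5 = 6$)
$O{\left(l,a \right)} = a l$
$47690 + O{\left(\frac{1}{z{\left(5,6 \right)} - 3},h{\left(5,0 \right)} \right)} \left(-613\right) = 47690 + \frac{6}{0 - 3} \left(-613\right) = 47690 + \frac{6}{-3} \left(-613\right) = 47690 + 6 \left(- \frac{1}{3}\right) \left(-613\right) = 47690 - -1226 = 47690 + 1226 = 48916$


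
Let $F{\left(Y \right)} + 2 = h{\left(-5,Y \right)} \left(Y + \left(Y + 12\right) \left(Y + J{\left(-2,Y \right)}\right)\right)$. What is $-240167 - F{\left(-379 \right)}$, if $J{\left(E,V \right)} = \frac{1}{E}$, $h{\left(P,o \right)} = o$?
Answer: $\frac{104803975}{2} \approx 5.2402 \cdot 10^{7}$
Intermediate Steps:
$F{\left(Y \right)} = -2 + Y \left(Y + \left(12 + Y\right) \left(- \frac{1}{2} + Y\right)\right)$ ($F{\left(Y \right)} = -2 + Y \left(Y + \left(Y + 12\right) \left(Y + \frac{1}{-2}\right)\right) = -2 + Y \left(Y + \left(12 + Y\right) \left(Y - \frac{1}{2}\right)\right) = -2 + Y \left(Y + \left(12 + Y\right) \left(- \frac{1}{2} + Y\right)\right)$)
$-240167 - F{\left(-379 \right)} = -240167 - \left(-2 + \left(-379\right)^{3} - -2274 + \frac{25 \left(-379\right)^{2}}{2}\right) = -240167 - \left(-2 - 54439939 + 2274 + \frac{25}{2} \cdot 143641\right) = -240167 - \left(-2 - 54439939 + 2274 + \frac{3591025}{2}\right) = -240167 - - \frac{105284309}{2} = -240167 + \frac{105284309}{2} = \frac{104803975}{2}$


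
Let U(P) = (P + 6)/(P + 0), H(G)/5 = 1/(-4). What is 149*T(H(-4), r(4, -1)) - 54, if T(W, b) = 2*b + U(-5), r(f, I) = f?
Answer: 5541/5 ≈ 1108.2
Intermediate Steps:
H(G) = -5/4 (H(G) = 5/(-4) = 5*(-¼) = -5/4)
U(P) = (6 + P)/P
T(W, b) = -⅕ + 2*b (T(W, b) = 2*b + (6 - 5)/(-5) = 2*b - ⅕*1 = 2*b - ⅕ = -⅕ + 2*b)
149*T(H(-4), r(4, -1)) - 54 = 149*(-⅕ + 2*4) - 54 = 149*(-⅕ + 8) - 54 = 149*(39/5) - 54 = 5811/5 - 54 = 5541/5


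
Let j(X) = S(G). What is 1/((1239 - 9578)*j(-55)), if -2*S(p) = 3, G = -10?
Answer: 2/25017 ≈ 7.9946e-5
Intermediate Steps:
S(p) = -3/2 (S(p) = -1/2*3 = -3/2)
j(X) = -3/2
1/((1239 - 9578)*j(-55)) = 1/((1239 - 9578)*(-3/2)) = -2/3/(-8339) = -1/8339*(-2/3) = 2/25017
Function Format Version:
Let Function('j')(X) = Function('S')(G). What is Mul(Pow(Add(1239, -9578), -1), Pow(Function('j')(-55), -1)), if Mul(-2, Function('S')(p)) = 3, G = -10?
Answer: Rational(2, 25017) ≈ 7.9946e-5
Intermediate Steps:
Function('S')(p) = Rational(-3, 2) (Function('S')(p) = Mul(Rational(-1, 2), 3) = Rational(-3, 2))
Function('j')(X) = Rational(-3, 2)
Mul(Pow(Add(1239, -9578), -1), Pow(Function('j')(-55), -1)) = Mul(Pow(Add(1239, -9578), -1), Pow(Rational(-3, 2), -1)) = Mul(Pow(-8339, -1), Rational(-2, 3)) = Mul(Rational(-1, 8339), Rational(-2, 3)) = Rational(2, 25017)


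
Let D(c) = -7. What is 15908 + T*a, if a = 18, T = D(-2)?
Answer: 15782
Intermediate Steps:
T = -7
15908 + T*a = 15908 - 7*18 = 15908 - 126 = 15782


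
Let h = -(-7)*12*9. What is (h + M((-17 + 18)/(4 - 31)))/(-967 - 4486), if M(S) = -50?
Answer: -706/5453 ≈ -0.12947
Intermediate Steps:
h = 756 (h = -7*(-12)*9 = 84*9 = 756)
(h + M((-17 + 18)/(4 - 31)))/(-967 - 4486) = (756 - 50)/(-967 - 4486) = 706/(-5453) = 706*(-1/5453) = -706/5453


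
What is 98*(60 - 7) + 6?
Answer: 5200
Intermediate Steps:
98*(60 - 7) + 6 = 98*53 + 6 = 5194 + 6 = 5200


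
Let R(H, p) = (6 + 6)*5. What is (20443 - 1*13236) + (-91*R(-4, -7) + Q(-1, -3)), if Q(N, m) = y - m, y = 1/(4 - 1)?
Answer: 5251/3 ≈ 1750.3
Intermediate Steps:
y = ⅓ (y = 1/3 = ⅓ ≈ 0.33333)
Q(N, m) = ⅓ - m
R(H, p) = 60 (R(H, p) = 12*5 = 60)
(20443 - 1*13236) + (-91*R(-4, -7) + Q(-1, -3)) = (20443 - 1*13236) + (-91*60 + (⅓ - 1*(-3))) = (20443 - 13236) + (-5460 + (⅓ + 3)) = 7207 + (-5460 + 10/3) = 7207 - 16370/3 = 5251/3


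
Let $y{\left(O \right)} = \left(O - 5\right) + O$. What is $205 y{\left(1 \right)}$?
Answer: $-615$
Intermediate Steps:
$y{\left(O \right)} = -5 + 2 O$ ($y{\left(O \right)} = \left(-5 + O\right) + O = -5 + 2 O$)
$205 y{\left(1 \right)} = 205 \left(-5 + 2 \cdot 1\right) = 205 \left(-5 + 2\right) = 205 \left(-3\right) = -615$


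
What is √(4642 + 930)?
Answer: 2*√1393 ≈ 74.646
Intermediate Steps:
√(4642 + 930) = √5572 = 2*√1393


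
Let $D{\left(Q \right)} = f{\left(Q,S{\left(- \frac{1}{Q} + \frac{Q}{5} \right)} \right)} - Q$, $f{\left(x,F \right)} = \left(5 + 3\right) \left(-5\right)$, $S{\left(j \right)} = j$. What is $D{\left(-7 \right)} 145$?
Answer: $-4785$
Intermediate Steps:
$f{\left(x,F \right)} = -40$ ($f{\left(x,F \right)} = 8 \left(-5\right) = -40$)
$D{\left(Q \right)} = -40 - Q$
$D{\left(-7 \right)} 145 = \left(-40 - -7\right) 145 = \left(-40 + 7\right) 145 = \left(-33\right) 145 = -4785$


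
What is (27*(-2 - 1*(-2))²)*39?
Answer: 0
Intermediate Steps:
(27*(-2 - 1*(-2))²)*39 = (27*(-2 + 2)²)*39 = (27*0²)*39 = (27*0)*39 = 0*39 = 0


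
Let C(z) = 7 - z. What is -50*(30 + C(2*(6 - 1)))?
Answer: -1350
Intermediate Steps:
-50*(30 + C(2*(6 - 1))) = -50*(30 + (7 - 2*(6 - 1))) = -50*(30 + (7 - 2*5)) = -50*(30 + (7 - 1*10)) = -50*(30 + (7 - 10)) = -50*(30 - 3) = -50*27 = -1350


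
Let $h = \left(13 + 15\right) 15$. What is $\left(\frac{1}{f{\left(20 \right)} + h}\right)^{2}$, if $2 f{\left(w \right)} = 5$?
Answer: $\frac{4}{714025} \approx 5.602 \cdot 10^{-6}$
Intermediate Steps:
$f{\left(w \right)} = \frac{5}{2}$ ($f{\left(w \right)} = \frac{1}{2} \cdot 5 = \frac{5}{2}$)
$h = 420$ ($h = 28 \cdot 15 = 420$)
$\left(\frac{1}{f{\left(20 \right)} + h}\right)^{2} = \left(\frac{1}{\frac{5}{2} + 420}\right)^{2} = \left(\frac{1}{\frac{845}{2}}\right)^{2} = \left(\frac{2}{845}\right)^{2} = \frac{4}{714025}$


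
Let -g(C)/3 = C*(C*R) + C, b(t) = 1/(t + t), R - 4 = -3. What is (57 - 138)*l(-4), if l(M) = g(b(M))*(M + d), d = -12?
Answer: 1701/4 ≈ 425.25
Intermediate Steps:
R = 1 (R = 4 - 3 = 1)
b(t) = 1/(2*t)
g(C) = -3*C - 3*C² (g(C) = -3*(C*(C*1) + C) = -3*(C*C + C) = -3*(C² + C) = -3*(C + C²) = -3*C - 3*C²)
l(M) = -3*(1 + 1/(2*M))*(-12 + M)/(2*M) (l(M) = (-3*1/(2*M)*(1 + 1/(2*M)))*(M - 12) = (-3*(1 + 1/(2*M))/(2*M))*(-12 + M) = -3*(1 + 1/(2*M))*(-12 + M)/(2*M))
(57 - 138)*l(-4) = (57 - 138)*(-3/2 + 9/(-4)² + (69/4)/(-4)) = -81*(-3/2 + 9*(1/16) + (69/4)*(-¼)) = -81*(-3/2 + 9/16 - 69/16) = -81*(-21/4) = 1701/4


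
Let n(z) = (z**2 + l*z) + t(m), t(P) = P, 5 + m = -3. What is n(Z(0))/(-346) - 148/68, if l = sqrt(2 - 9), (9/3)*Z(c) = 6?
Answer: -6367/2941 - I*sqrt(7)/173 ≈ -2.1649 - 0.015293*I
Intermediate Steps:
m = -8 (m = -5 - 3 = -8)
Z(c) = 2 (Z(c) = (1/3)*6 = 2)
l = I*sqrt(7) (l = sqrt(-7) = I*sqrt(7) ≈ 2.6458*I)
n(z) = -8 + z**2 + I*z*sqrt(7) (n(z) = (z**2 + (I*sqrt(7))*z) - 8 = (z**2 + I*z*sqrt(7)) - 8 = -8 + z**2 + I*z*sqrt(7))
n(Z(0))/(-346) - 148/68 = (-8 + 2**2 + I*2*sqrt(7))/(-346) - 148/68 = (-8 + 4 + 2*I*sqrt(7))*(-1/346) - 148*1/68 = (-4 + 2*I*sqrt(7))*(-1/346) - 37/17 = (2/173 - I*sqrt(7)/173) - 37/17 = -6367/2941 - I*sqrt(7)/173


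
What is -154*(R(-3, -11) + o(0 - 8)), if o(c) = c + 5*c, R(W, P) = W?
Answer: 7854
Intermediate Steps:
o(c) = 6*c
-154*(R(-3, -11) + o(0 - 8)) = -154*(-3 + 6*(0 - 8)) = -154*(-3 + 6*(-8)) = -154*(-3 - 48) = -154*(-51) = 7854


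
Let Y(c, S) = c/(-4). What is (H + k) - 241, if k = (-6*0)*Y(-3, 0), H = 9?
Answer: -232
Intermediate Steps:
Y(c, S) = -c/4 (Y(c, S) = c*(-¼) = -c/4)
k = 0 (k = (-6*0)*(-¼*(-3)) = 0*(¾) = 0)
(H + k) - 241 = (9 + 0) - 241 = 9 - 241 = -232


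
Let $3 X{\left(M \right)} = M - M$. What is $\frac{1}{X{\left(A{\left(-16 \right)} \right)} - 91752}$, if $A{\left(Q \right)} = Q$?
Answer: $- \frac{1}{91752} \approx -1.0899 \cdot 10^{-5}$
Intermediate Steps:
$X{\left(M \right)} = 0$ ($X{\left(M \right)} = \frac{M - M}{3} = \frac{1}{3} \cdot 0 = 0$)
$\frac{1}{X{\left(A{\left(-16 \right)} \right)} - 91752} = \frac{1}{0 - 91752} = \frac{1}{-91752} = - \frac{1}{91752}$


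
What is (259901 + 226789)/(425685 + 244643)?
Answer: 243345/335164 ≈ 0.72605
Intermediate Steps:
(259901 + 226789)/(425685 + 244643) = 486690/670328 = 486690*(1/670328) = 243345/335164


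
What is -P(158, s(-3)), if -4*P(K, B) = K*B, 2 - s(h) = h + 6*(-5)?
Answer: 2765/2 ≈ 1382.5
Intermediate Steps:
s(h) = 32 - h (s(h) = 2 - (h + 6*(-5)) = 2 - (h - 30) = 2 - (-30 + h) = 2 + (30 - h) = 32 - h)
P(K, B) = -B*K/4 (P(K, B) = -K*B/4 = -B*K/4)
-P(158, s(-3)) = -(-1)*(32 - 1*(-3))*158/4 = -(-1)*(32 + 3)*158/4 = -(-1)*35*158/4 = -1*(-2765/2) = 2765/2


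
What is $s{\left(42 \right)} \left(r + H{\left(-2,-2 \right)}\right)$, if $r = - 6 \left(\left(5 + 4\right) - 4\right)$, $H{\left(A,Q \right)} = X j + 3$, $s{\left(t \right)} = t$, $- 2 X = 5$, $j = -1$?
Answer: $-1029$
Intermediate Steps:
$X = - \frac{5}{2}$ ($X = \left(- \frac{1}{2}\right) 5 = - \frac{5}{2} \approx -2.5$)
$H{\left(A,Q \right)} = \frac{11}{2}$ ($H{\left(A,Q \right)} = \left(- \frac{5}{2}\right) \left(-1\right) + 3 = \frac{5}{2} + 3 = \frac{11}{2}$)
$r = -30$ ($r = - 6 \left(9 - 4\right) = \left(-6\right) 5 = -30$)
$s{\left(42 \right)} \left(r + H{\left(-2,-2 \right)}\right) = 42 \left(-30 + \frac{11}{2}\right) = 42 \left(- \frac{49}{2}\right) = -1029$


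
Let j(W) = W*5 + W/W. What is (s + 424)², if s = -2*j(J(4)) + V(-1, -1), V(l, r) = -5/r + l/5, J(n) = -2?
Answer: 4990756/25 ≈ 1.9963e+5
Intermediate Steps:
j(W) = 1 + 5*W (j(W) = 5*W + 1 = 1 + 5*W)
V(l, r) = -5/r + l/5 (V(l, r) = -5/r + l*(⅕) = -5/r + l/5)
s = 114/5 (s = -2*(1 + 5*(-2)) + (-5/(-1) + (⅕)*(-1)) = -2*(1 - 10) + (-5*(-1) - ⅕) = -2*(-9) + (5 - ⅕) = 18 + 24/5 = 114/5 ≈ 22.800)
(s + 424)² = (114/5 + 424)² = (2234/5)² = 4990756/25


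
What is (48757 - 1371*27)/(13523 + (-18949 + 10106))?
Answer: 587/234 ≈ 2.5085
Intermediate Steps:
(48757 - 1371*27)/(13523 + (-18949 + 10106)) = (48757 - 37017)/(13523 - 8843) = 11740/4680 = 11740*(1/4680) = 587/234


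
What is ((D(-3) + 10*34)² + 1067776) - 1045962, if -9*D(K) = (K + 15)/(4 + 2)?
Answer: 11118298/81 ≈ 1.3726e+5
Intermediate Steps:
D(K) = -5/18 - K/54 (D(K) = -(K + 15)/(9*(4 + 2)) = -(15 + K)/(9*6) = -(5/2 + K/6)/9 = -5/18 - K/54)
((D(-3) + 10*34)² + 1067776) - 1045962 = (((-5/18 - 1/54*(-3)) + 10*34)² + 1067776) - 1045962 = (((-5/18 + 1/18) + 340)² + 1067776) - 1045962 = ((-2/9 + 340)² + 1067776) - 1045962 = ((3058/9)² + 1067776) - 1045962 = (9351364/81 + 1067776) - 1045962 = 95841220/81 - 1045962 = 11118298/81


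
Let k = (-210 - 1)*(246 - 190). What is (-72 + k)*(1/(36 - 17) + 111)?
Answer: -25083680/19 ≈ -1.3202e+6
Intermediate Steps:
k = -11816 (k = -211*56 = -11816)
(-72 + k)*(1/(36 - 17) + 111) = (-72 - 11816)*(1/(36 - 17) + 111) = -11888*(1/19 + 111) = -11888*2110/19 = -25083680/19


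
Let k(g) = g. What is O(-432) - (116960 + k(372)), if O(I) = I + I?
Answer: -118196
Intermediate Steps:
O(I) = 2*I
O(-432) - (116960 + k(372)) = 2*(-432) - (116960 + 372) = -864 - 1*117332 = -864 - 117332 = -118196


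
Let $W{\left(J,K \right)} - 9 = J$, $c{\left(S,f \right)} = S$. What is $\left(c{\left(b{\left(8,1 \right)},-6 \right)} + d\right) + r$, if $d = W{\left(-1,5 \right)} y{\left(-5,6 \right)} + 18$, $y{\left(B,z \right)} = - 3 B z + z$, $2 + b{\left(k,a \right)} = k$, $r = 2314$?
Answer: $3106$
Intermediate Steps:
$b{\left(k,a \right)} = -2 + k$
$W{\left(J,K \right)} = 9 + J$
$y{\left(B,z \right)} = z - 3 B z$ ($y{\left(B,z \right)} = - 3 B z + z = z - 3 B z$)
$d = 786$ ($d = \left(9 - 1\right) 6 \left(1 - -15\right) + 18 = 8 \cdot 6 \left(1 + 15\right) + 18 = 8 \cdot 6 \cdot 16 + 18 = 8 \cdot 96 + 18 = 768 + 18 = 786$)
$\left(c{\left(b{\left(8,1 \right)},-6 \right)} + d\right) + r = \left(\left(-2 + 8\right) + 786\right) + 2314 = \left(6 + 786\right) + 2314 = 792 + 2314 = 3106$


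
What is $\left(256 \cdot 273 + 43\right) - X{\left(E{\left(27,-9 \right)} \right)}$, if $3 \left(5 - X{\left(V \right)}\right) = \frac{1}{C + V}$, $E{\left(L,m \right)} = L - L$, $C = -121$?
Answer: $\frac{25383137}{363} \approx 69926.0$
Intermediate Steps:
$E{\left(L,m \right)} = 0$
$X{\left(V \right)} = 5 - \frac{1}{3 \left(-121 + V\right)}$
$\left(256 \cdot 273 + 43\right) - X{\left(E{\left(27,-9 \right)} \right)} = \left(256 \cdot 273 + 43\right) - \frac{-1816 + 15 \cdot 0}{3 \left(-121 + 0\right)} = \left(69888 + 43\right) - \frac{-1816 + 0}{3 \left(-121\right)} = 69931 - \frac{1}{3} \left(- \frac{1}{121}\right) \left(-1816\right) = 69931 - \frac{1816}{363} = \frac{25383137}{363}$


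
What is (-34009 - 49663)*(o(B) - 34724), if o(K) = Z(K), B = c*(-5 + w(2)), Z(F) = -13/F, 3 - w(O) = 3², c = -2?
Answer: 31960235676/11 ≈ 2.9055e+9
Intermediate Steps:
w(O) = -6 (w(O) = 3 - 1*3² = 3 - 1*9 = 3 - 9 = -6)
B = 22 (B = -2*(-5 - 6) = -2*(-11) = 22)
o(K) = -13/K
(-34009 - 49663)*(o(B) - 34724) = (-34009 - 49663)*(-13/22 - 34724) = -83672*(-13*1/22 - 34724) = -83672*(-13/22 - 34724) = -83672*(-763941/22) = 31960235676/11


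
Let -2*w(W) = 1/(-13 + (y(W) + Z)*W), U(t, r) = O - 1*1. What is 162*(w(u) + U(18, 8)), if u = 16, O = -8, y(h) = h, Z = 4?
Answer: -447687/307 ≈ -1458.3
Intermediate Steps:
U(t, r) = -9 (U(t, r) = -8 - 1*1 = -8 - 1 = -9)
w(W) = -1/(2*(-13 + W*(4 + W))) (w(W) = -1/(2*(-13 + (W + 4)*W)) = -1/(2*(-13 + (4 + W)*W)) = -1/(2*(-13 + W*(4 + W))))
162*(w(u) + U(18, 8)) = 162*(-1/(-26 + 2*16² + 8*16) - 9) = 162*(-1/(-26 + 2*256 + 128) - 9) = 162*(-1/(-26 + 512 + 128) - 9) = 162*(-1/614 - 9) = 162*(-5527/614) = -447687/307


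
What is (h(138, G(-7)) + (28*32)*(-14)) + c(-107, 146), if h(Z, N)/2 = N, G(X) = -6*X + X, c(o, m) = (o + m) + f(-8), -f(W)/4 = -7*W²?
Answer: -10643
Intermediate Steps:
f(W) = 28*W² (f(W) = -(-28)*W² = 28*W²)
c(o, m) = 1792 + m + o (c(o, m) = (o + m) + 28*(-8)² = (m + o) + 28*64 = (m + o) + 1792 = 1792 + m + o)
G(X) = -5*X
h(Z, N) = 2*N
(h(138, G(-7)) + (28*32)*(-14)) + c(-107, 146) = (2*(-5*(-7)) + (28*32)*(-14)) + (1792 + 146 - 107) = (2*35 + 896*(-14)) + 1831 = (70 - 12544) + 1831 = -12474 + 1831 = -10643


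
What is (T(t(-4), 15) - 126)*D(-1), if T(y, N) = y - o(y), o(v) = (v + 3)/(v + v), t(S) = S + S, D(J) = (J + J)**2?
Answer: -2149/4 ≈ -537.25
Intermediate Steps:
D(J) = 4*J**2 (D(J) = (2*J)**2 = 4*J**2)
t(S) = 2*S
o(v) = (3 + v)/(2*v) (o(v) = (3 + v)/((2*v)) = (3 + v)*(1/(2*v)) = (3 + v)/(2*v))
T(y, N) = y - (3 + y)/(2*y)
(T(t(-4), 15) - 126)*D(-1) = ((-1/2 + 2*(-4) - 3/(2*(2*(-4)))) - 126)*(4*(-1)**2) = ((-1/2 - 8 - 3/2/(-8)) - 126)*(4*1) = ((-1/2 - 8 - 3/2*(-1/8)) - 126)*4 = ((-1/2 - 8 + 3/16) - 126)*4 = (-133/16 - 126)*4 = -2149/16*4 = -2149/4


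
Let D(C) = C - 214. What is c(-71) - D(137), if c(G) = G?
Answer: 6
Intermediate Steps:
D(C) = -214 + C
c(-71) - D(137) = -71 - (-214 + 137) = -71 - 1*(-77) = -71 + 77 = 6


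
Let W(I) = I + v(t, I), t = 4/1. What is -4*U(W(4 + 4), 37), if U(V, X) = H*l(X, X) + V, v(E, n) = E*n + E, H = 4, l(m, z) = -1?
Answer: -160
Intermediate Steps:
t = 4 (t = 4*1 = 4)
v(E, n) = E + E*n
W(I) = 4 + 5*I (W(I) = I + 4*(1 + I) = I + (4 + 4*I) = 4 + 5*I)
U(V, X) = -4 + V (U(V, X) = 4*(-1) + V = -4 + V)
-4*U(W(4 + 4), 37) = -4*(-4 + (4 + 5*(4 + 4))) = -4*(-4 + (4 + 5*8)) = -4*(-4 + (4 + 40)) = -4*(-4 + 44) = -4*40 = -160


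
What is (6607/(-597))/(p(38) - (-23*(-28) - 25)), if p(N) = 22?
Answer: 6607/356409 ≈ 0.018538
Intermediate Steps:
(6607/(-597))/(p(38) - (-23*(-28) - 25)) = (6607/(-597))/(22 - (-23*(-28) - 25)) = (6607*(-1/597))/(22 - (644 - 25)) = -6607/(597*(22 - 1*619)) = -6607/(597*(22 - 619)) = -6607/597/(-597) = -6607/597*(-1/597) = 6607/356409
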